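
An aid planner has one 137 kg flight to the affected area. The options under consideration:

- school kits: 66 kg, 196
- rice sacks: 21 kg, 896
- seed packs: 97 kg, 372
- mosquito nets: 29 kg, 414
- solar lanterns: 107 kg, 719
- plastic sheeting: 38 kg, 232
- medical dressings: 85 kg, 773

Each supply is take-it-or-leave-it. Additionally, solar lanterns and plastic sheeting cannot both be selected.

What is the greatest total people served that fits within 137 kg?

Best packing: rice sacks + mosquito nets + medical dressings — 135 kg, 2083 total.
Runner-up rice sacks + medical dressings tops out at 1669.

2083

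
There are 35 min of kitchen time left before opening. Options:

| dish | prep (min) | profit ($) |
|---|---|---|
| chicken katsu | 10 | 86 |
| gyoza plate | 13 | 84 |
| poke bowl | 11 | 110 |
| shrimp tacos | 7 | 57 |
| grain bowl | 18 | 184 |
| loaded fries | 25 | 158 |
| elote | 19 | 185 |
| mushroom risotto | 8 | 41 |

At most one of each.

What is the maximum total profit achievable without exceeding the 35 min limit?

327

Taking the top-ratio dishes first gives poke bowl + grain bowl for 294 (29 min).
The 11 min tied up in poke bowl is better spent on chicken katsu + shrimp tacos — total rises to 327 (35 min).
That's the maximum — no swap from here does better than 327.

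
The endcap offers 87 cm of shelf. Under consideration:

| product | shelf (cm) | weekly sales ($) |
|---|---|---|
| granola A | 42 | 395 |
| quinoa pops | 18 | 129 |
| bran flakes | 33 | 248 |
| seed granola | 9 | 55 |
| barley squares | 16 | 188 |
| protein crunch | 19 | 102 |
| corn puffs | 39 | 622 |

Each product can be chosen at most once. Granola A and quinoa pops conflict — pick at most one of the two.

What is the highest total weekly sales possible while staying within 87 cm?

1017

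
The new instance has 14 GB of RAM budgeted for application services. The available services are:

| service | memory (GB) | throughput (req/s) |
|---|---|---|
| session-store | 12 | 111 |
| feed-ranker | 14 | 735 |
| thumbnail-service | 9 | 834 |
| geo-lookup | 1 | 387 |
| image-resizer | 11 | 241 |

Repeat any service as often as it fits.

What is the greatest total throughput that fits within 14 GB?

5418

Ranking by ratio (throughput/GB): geo-lookup 387.00, thumbnail-service 92.67, feed-ranker 52.50, image-resizer 21.91.
Taking 14×geo-lookup: 14 GB used, 5418 in throughput.
Every other selection either busts 14 GB or fails to beat 5418.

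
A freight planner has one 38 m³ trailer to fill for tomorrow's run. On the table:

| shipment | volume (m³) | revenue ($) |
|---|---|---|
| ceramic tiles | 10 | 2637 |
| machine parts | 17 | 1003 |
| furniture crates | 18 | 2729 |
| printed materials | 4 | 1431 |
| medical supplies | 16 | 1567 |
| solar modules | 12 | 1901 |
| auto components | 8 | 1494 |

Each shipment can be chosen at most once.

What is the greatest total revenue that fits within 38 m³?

7463

The ratio ordering already packs tightly: ceramic tiles + printed materials + solar modules + auto components, 34 m³, 7463.
Next best is ceramic tiles + printed materials + medical supplies + auto components at 7129 (38 m³) — short by 334.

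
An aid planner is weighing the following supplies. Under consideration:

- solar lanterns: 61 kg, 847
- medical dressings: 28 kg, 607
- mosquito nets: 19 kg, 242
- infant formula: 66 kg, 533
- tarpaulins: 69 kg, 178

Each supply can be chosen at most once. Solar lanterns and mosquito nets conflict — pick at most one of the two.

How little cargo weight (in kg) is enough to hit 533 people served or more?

Look for the lowest-cargo combination reaching 533.
Taking medical dressings gives 607 (≥ 533) for 28 kg.
No combination under 28 kg hits 533.

28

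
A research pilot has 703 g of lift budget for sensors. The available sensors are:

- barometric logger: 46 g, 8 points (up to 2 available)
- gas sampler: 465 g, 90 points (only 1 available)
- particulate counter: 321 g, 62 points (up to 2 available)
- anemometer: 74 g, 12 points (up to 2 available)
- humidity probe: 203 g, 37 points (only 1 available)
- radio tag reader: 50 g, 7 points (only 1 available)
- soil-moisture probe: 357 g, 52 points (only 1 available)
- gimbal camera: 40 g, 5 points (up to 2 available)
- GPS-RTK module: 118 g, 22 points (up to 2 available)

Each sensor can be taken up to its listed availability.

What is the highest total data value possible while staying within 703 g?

134

Best packing: gas sampler + 2×GPS-RTK module — 701 g, 134 total.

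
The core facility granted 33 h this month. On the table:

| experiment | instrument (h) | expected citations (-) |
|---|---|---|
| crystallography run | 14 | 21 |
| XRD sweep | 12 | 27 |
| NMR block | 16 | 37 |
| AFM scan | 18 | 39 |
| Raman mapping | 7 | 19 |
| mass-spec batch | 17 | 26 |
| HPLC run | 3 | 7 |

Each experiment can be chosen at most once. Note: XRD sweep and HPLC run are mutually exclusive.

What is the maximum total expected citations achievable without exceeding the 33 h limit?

67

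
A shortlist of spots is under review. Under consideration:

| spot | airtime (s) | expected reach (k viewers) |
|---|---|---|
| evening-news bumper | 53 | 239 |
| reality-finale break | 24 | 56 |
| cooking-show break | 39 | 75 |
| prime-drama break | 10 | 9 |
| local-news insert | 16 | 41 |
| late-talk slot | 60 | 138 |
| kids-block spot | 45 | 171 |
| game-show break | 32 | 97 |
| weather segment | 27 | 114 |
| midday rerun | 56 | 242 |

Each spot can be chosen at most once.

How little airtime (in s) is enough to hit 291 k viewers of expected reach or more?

77

Minimise s subject to total expected reach ≥ 291.
evening-news bumper + reality-finale break: 295 expected reach at 77 s.
Any bundle with less than 77 s falls short of 291.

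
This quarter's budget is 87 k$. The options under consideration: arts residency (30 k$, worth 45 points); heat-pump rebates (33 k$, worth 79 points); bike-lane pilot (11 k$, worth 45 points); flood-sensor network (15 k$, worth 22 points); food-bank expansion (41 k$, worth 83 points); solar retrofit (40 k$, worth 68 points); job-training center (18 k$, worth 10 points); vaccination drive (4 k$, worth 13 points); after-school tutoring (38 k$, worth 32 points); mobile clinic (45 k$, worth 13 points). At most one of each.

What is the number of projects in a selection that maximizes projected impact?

3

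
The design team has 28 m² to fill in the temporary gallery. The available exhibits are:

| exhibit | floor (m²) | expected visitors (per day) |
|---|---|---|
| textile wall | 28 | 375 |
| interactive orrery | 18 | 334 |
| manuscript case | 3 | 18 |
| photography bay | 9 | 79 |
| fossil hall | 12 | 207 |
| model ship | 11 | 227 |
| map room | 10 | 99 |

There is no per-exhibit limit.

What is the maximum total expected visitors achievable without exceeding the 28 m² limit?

Density check — model ship 20.64, interactive orrery 18.56, fossil hall 17.25 are the best per m².
Taking 2×manuscript case + 2×model ship: 28 m² used, 490 in expected visitors.
No other feasible combination exceeds 490.

490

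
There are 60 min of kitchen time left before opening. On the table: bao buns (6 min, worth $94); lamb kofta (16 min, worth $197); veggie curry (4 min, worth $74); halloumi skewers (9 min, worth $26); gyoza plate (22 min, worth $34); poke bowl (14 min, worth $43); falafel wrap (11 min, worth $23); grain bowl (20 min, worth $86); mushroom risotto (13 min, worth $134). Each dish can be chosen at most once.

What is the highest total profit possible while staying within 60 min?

Best packing: bao buns + lamb kofta + veggie curry + grain bowl + mushroom risotto — 59 min, 585 total.
Next best is bao buns + lamb kofta + veggie curry + halloumi skewers + falafel wrap + mushroom risotto at 548 (59 min) — short by 37.

585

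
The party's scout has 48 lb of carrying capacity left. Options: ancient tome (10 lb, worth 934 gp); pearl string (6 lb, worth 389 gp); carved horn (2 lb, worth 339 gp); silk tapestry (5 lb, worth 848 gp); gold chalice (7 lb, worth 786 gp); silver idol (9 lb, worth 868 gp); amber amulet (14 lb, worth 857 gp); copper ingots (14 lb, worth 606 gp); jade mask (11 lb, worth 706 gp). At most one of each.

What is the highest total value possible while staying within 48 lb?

4632

Greedy by ratio would take ancient tome + pearl string + carved horn + silk tapestry + gold chalice + silver idol: 39 lb used, total 4164.
Replace pearl string with amber amulet: the trade gains 468 net, giving 4632 at 47 lb.
An exhaustive check of the 512 subsets confirms 4632.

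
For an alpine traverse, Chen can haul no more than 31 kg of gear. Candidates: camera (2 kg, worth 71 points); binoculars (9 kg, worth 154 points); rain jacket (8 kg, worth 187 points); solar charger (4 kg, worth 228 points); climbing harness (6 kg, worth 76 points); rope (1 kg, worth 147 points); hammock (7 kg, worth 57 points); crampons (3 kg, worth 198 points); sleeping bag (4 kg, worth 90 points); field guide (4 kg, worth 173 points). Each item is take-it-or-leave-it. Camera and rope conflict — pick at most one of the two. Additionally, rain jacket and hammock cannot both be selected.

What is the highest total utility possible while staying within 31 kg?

1099

Best packing: rain jacket + solar charger + climbing harness + rope + crampons + sleeping bag + field guide — 30 kg, 1099 total.
Nothing else feasible within 31 kg beats 1099.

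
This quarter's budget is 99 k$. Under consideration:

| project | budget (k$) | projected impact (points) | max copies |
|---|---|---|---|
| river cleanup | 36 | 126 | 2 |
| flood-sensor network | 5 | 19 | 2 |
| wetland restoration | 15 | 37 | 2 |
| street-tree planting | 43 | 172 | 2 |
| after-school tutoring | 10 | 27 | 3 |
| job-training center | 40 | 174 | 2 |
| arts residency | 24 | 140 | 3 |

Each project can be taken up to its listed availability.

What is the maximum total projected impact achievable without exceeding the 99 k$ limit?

495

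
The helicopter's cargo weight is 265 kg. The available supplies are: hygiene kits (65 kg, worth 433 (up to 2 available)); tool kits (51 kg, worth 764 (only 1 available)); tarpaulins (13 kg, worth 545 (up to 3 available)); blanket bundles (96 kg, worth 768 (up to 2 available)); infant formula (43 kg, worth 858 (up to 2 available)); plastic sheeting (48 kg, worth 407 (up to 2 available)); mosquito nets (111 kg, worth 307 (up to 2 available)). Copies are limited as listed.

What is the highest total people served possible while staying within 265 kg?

Ranking by ratio (people served/kg): tarpaulins 41.92, infant formula 19.95, tool kits 14.98, plastic sheeting 8.48.
Taking the top-ratio supplies first gives tool kits + 3×tarpaulins + 2×infant formula + plastic sheeting for 4522 (224 kg).
Dropping plastic sheeting frees 48 kg; slotting in hygiene kits (65 kg) lifts the total to 4548 at 241 kg.
No other feasible combination exceeds 4548.

4548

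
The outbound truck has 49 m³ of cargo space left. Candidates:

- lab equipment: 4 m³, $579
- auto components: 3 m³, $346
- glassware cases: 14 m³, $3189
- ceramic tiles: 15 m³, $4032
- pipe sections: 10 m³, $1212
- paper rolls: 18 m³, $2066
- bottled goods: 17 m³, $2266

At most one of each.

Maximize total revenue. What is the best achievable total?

By revenue per m³: ceramic tiles 268.80, glassware cases 227.79, lab equipment 144.75, bottled goods 133.29 lead.
The ratio heuristic lands on lab equipment + auto components + glassware cases + ceramic tiles + pipe sections (9358) but leaves 3 m³ idle.
Dropping lab equipment and pipe sections frees 14 m³; slotting in bottled goods (17 m³) lifts the total to 9833 at 49 m³.
Nothing else within 49 m³ beats 9833.

9833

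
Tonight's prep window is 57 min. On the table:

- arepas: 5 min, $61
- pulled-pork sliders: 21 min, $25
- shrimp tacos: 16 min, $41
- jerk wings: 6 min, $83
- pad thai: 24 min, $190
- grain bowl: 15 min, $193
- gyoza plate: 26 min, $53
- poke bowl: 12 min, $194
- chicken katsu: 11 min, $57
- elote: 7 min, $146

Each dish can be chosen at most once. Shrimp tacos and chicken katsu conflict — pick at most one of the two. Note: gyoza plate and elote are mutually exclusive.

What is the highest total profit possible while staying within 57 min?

Arepas + jerk wings + grain bowl + poke bowl + chicken katsu + elote uses 56 of the 57 min and totals 734.
The closest alternative, arepas + jerk wings + grain bowl + poke bowl + elote, reaches only 677.

734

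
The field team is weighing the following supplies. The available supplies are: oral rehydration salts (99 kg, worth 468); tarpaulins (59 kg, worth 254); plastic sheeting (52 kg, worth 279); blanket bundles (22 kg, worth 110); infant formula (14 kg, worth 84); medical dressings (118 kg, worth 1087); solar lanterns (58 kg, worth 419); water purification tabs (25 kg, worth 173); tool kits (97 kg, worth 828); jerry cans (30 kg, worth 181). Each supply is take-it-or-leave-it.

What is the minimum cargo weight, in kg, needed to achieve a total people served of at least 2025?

237

Look for the lowest-cargo combination reaching 2025.
blanket bundles + medical dressings + tool kits: 2025 people served at 237 kg.
Any bundle with less than 237 kg falls short of 2025.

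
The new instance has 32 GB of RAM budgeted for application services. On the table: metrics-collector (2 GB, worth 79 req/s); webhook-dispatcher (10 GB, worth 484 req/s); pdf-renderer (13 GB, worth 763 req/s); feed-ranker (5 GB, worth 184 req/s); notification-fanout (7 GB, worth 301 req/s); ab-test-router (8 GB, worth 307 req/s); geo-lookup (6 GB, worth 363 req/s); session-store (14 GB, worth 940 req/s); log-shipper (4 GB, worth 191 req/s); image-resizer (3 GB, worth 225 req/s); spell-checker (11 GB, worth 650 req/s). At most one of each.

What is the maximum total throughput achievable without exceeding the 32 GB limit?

Density check — image-resizer 75.00, session-store 67.14, geo-lookup 60.50 are the best per GB.
Filling by ratio: metrics-collector + geo-lookup + session-store + log-shipper + image-resizer for 1798, with 3 GB left unused.
Replace geo-lookup and log-shipper with pdf-renderer: the trade gains 209 net, giving 2007 at 32 GB.
No other feasible combination exceeds 2007.

2007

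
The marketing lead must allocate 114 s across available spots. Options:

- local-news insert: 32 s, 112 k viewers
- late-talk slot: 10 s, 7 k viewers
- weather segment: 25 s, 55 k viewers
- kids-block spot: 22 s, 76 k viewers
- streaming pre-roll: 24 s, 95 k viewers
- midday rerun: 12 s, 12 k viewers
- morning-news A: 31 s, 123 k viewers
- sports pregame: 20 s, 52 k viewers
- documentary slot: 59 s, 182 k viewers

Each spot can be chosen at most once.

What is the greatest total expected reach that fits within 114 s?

Density check — morning-news A 3.97, streaming pre-roll 3.96, local-news insert 3.50, kids-block spot 3.45 are the best per s.
Best packing: local-news insert + kids-block spot + streaming pre-roll + morning-news A — 109 s, 406 total.
The spare 5 s is too small for any remaining spot, and no exchange beats 406.

406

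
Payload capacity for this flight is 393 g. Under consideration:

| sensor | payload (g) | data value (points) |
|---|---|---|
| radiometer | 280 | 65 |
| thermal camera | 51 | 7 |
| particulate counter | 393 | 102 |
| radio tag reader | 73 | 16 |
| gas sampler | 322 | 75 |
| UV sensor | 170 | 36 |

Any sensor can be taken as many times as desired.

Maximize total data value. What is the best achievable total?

Density check — particulate counter 0.26, gas sampler 0.23, radiometer 0.23 are the best per g.
The ratio ordering already packs tightly: particulate counter, 393 g, 102.

102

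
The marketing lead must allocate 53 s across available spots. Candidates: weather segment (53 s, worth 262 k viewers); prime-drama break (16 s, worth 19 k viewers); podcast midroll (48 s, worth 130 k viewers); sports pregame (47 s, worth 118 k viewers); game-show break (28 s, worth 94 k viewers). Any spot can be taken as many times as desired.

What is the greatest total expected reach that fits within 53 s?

262

By expected reach per s: weather segment 4.94, game-show break 3.36, podcast midroll 2.71 lead.
Taking weather segment: 53 s used, 262 in expected reach.
That's the maximum — no swap from here does better than 262.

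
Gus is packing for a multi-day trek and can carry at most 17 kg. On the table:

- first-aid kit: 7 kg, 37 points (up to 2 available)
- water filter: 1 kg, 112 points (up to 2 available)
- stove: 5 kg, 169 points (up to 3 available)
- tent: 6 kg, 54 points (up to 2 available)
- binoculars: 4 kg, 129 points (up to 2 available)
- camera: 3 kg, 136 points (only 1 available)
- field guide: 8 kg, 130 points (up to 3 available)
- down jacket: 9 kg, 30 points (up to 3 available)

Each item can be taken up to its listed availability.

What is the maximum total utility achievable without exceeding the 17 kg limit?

Greedy by ratio would take 2×water filter + 2×stove + camera: 15 kg used, total 698.
Replace camera with stove: the trade gains 33 net, giving 731 at 17 kg.

731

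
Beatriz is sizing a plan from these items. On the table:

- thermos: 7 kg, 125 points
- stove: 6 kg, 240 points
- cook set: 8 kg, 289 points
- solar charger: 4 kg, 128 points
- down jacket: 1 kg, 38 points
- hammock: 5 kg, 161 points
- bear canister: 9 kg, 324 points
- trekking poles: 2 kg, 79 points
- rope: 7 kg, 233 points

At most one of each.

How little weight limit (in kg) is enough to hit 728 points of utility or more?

Look for the lowest-weight combination reaching 728.
stove + cook set + down jacket + hammock: 728 utility at 20 kg.
Any bundle with less than 20 kg falls short of 728.

20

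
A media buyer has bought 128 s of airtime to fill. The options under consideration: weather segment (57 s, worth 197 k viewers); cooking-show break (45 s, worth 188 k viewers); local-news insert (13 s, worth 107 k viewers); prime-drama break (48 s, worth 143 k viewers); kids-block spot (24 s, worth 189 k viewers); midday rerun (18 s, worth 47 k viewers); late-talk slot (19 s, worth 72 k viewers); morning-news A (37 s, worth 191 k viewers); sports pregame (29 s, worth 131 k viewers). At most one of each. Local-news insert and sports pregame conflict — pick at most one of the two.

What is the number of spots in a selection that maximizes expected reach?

4

Optimal total is 675.
cooking-show break + local-news insert + kids-block spot + morning-news A hits 675 at 119 s.
All optima have 4 spots.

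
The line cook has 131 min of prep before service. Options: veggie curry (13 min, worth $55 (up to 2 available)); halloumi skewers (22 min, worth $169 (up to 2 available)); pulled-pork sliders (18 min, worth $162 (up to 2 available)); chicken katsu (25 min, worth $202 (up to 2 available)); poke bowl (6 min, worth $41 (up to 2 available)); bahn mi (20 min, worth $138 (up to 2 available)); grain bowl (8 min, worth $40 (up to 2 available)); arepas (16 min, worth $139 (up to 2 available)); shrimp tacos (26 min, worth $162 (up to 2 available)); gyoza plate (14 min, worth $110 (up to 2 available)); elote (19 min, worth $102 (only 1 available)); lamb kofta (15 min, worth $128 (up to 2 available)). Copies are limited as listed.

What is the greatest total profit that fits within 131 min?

The ratio heuristic lands on 2×pulled-pork sliders + chicken katsu + poke bowl + 2×arepas + 2×lamb kofta (1101) but leaves 2 min idle.
A better packing is 2×pulled-pork sliders + 2×chicken katsu + arepas + gyoza plate + lamb kofta: 131 min, total 1105.

1105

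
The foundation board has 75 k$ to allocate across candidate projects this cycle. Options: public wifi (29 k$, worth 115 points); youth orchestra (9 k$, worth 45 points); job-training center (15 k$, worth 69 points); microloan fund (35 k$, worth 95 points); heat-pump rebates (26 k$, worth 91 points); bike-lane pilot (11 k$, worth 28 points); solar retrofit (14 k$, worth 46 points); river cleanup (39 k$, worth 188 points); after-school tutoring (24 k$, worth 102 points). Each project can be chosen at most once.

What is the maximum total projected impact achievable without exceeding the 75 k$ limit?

Taking the top-ratio projects first gives youth orchestra + job-training center + bike-lane pilot + river cleanup for 330 (74 k$).
Dropping job-training center and bike-lane pilot frees 26 k$; slotting in after-school tutoring (24 k$) lifts the total to 335 at 72 k$.

335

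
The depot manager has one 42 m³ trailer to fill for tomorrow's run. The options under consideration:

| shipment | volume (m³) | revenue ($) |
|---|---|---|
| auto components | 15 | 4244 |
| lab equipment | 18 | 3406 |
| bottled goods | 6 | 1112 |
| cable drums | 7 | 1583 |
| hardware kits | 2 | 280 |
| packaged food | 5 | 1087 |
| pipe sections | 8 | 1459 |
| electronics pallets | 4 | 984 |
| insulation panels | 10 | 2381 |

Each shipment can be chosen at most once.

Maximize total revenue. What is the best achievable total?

The ratio heuristic lands on auto components + cable drums + packaged food + electronics pallets + insulation panels (10279) but leaves 1 m³ idle.
The 5 m³ tied up in packaged food is better spent on bottled goods — total rises to 10304 (42 m³).
Next best is auto components + cable drums + packaged food + electronics pallets + insulation panels at 10279 (41 m³) — short by 25.

10304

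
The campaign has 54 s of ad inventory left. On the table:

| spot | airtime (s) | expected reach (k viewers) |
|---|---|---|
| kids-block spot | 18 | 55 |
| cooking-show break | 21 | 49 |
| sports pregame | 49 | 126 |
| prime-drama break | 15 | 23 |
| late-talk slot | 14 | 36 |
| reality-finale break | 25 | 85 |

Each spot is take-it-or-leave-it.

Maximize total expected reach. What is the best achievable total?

144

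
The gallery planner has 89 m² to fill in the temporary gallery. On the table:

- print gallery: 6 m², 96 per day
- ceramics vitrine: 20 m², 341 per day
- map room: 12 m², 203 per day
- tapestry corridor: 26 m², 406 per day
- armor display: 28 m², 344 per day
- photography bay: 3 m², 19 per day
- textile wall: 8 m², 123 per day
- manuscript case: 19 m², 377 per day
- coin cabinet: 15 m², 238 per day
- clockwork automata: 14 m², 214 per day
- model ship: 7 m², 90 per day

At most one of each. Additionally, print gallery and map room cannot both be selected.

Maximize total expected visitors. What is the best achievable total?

Ceramics vitrine + map room + textile wall + manuscript case + coin cabinet + clockwork automata uses 88 of the 89 m² and totals 1496.
The spare 1 m² is too small for any remaining exhibit, and no feasible exchange beats 1496.

1496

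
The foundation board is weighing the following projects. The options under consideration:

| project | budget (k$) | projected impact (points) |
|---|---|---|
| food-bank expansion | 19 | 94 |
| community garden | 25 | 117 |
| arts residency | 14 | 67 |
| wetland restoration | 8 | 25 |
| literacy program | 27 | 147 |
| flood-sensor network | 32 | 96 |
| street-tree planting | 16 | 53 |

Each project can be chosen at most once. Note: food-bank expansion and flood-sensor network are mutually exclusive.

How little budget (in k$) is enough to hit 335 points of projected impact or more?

71

Look for the lowest-budget combination reaching 335.
Taking food-bank expansion + community garden + literacy program gives 358 (≥ 335) for 71 k$.
No combination under 71 k$ hits 335.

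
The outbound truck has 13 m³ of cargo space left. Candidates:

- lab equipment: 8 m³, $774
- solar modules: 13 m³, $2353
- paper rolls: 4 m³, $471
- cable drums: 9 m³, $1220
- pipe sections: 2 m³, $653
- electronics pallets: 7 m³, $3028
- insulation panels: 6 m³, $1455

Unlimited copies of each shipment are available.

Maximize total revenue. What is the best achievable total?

4987

Taking 3×pipe sections + electronics pallets: 13 m³ used, 4987 in revenue.
No other feasible combination exceeds 4987.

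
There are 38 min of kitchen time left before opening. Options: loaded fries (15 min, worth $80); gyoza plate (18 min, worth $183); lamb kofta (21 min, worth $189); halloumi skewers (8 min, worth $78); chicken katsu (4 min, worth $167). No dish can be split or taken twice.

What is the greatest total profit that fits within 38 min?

434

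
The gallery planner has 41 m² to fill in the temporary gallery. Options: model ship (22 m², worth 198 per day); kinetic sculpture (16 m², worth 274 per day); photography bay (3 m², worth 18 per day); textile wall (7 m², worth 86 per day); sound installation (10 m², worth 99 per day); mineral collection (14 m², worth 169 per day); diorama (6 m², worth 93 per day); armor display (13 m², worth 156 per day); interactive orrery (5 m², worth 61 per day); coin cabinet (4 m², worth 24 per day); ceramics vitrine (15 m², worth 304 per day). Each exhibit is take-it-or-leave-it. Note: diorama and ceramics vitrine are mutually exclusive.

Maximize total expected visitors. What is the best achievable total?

Kinetic sculpture + photography bay + textile wall + ceramics vitrine uses 41 of the 41 m² and totals 682.

682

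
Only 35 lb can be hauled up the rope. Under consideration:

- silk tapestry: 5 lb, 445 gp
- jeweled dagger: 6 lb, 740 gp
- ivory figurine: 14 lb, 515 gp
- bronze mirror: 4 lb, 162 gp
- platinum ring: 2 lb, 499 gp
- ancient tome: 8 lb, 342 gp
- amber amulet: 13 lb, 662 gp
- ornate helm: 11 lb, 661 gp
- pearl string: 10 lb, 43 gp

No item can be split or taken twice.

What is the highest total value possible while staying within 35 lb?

2688

Ranking by ratio (value/lb): platinum ring 249.50, jeweled dagger 123.33, silk tapestry 89.00.
The ratio heuristic lands on silk tapestry + jeweled dagger + platinum ring + ancient tome + ornate helm (2687) but leaves 3 lb idle.
Dropping ornate helm frees 11 lb; slotting in amber amulet (13 lb) lifts the total to 2688 at 34 lb.
An exhaustive check of the 512 subsets confirms 2688.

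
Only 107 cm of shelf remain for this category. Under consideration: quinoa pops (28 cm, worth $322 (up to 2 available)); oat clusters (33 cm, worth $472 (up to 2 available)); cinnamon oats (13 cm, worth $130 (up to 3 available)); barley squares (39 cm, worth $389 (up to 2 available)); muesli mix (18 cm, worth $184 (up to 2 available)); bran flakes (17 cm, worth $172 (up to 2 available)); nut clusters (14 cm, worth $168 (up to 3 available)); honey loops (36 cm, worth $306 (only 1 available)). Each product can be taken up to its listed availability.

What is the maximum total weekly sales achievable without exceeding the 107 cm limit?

1410

Best packing: 2×oat clusters + cinnamon oats + 2×nut clusters — 107 cm, 1410 total.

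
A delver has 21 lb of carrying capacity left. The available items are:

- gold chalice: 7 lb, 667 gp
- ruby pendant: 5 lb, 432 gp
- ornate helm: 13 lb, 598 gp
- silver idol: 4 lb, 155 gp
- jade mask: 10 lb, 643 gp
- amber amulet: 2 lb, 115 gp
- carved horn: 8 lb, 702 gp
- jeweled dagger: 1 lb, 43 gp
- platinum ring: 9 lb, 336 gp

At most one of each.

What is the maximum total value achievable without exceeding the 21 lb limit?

1844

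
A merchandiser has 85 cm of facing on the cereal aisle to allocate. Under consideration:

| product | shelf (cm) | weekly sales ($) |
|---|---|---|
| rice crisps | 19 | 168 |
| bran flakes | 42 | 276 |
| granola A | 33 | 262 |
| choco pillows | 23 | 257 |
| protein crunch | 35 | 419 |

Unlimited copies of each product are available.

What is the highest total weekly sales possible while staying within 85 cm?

A density-first pass picks 2×protein crunch — 838 at 70 cm.
Replace protein crunch with 2×choco pillows: the trade gains 95 net, giving 933 at 81 cm.
Nothing else within 85 cm beats 933.

933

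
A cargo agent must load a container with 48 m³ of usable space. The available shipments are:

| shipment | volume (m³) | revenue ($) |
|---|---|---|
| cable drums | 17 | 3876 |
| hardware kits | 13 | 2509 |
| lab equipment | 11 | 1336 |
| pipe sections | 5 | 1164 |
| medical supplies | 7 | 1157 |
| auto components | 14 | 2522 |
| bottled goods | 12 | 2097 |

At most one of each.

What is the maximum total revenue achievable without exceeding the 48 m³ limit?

9659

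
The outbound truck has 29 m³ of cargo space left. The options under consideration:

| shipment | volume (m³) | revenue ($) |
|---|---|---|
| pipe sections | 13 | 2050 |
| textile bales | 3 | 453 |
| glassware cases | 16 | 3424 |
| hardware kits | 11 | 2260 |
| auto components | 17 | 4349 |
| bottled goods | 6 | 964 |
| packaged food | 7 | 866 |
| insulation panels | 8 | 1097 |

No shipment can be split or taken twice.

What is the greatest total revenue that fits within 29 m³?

6609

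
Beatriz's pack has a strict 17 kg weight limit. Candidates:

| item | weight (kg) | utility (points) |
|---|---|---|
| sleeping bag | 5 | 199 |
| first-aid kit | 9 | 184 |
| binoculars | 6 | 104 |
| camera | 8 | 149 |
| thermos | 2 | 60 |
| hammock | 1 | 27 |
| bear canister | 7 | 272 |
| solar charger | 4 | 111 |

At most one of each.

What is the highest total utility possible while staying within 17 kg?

609

Density check — sleeping bag 39.80, bear canister 38.86, thermos 30.00 are the best per kg.
Filling by ratio: sleeping bag + thermos + hammock + bear canister for 558, with 2 kg left unused.
Dropping thermos frees 2 kg; slotting in solar charger (4 kg) lifts the total to 609 at 17 kg.
An exhaustive check of the 256 subsets confirms 609.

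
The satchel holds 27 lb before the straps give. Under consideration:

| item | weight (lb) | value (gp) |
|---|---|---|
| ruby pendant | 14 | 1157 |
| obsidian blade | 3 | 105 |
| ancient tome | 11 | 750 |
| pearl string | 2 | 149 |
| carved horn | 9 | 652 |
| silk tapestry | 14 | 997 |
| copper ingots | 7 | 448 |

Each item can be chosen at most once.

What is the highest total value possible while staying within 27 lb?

2056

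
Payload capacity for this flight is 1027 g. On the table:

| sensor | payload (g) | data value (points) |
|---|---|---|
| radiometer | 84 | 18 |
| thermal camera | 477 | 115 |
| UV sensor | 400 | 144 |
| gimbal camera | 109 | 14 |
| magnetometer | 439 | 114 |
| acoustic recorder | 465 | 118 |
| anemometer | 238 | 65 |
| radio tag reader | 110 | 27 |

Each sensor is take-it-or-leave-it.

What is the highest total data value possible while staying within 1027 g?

289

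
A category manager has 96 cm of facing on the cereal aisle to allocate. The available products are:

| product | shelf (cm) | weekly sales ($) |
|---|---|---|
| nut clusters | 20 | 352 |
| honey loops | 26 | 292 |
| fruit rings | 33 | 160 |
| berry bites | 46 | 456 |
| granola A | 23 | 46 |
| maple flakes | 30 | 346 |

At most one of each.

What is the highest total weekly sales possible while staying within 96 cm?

1154

By weekly sales per cm: nut clusters 17.60, maple flakes 11.53, honey loops 11.23 lead.
Greedy by ratio would take nut clusters + honey loops + maple flakes: 76 cm used, total 990.
Dropping honey loops frees 26 cm; slotting in berry bites (46 cm) lifts the total to 1154 at 96 cm.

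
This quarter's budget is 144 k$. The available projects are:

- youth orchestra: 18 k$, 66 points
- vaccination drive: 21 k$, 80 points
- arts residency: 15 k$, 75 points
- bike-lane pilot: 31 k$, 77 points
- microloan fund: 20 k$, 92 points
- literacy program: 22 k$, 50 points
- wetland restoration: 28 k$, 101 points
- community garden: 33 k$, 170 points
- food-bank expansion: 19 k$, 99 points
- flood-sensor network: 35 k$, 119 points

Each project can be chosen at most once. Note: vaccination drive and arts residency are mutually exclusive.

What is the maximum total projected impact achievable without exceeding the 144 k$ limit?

621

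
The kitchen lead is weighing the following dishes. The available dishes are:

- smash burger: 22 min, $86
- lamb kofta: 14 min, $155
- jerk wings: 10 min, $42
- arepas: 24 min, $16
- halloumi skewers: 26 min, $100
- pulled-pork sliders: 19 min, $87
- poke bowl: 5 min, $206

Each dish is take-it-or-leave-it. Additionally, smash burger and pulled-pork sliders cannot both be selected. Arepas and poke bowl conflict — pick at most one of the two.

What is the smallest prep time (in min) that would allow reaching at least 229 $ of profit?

15

Minimise min subject to total profit ≥ 229.
jerk wings + poke bowl: 248 profit at 15 min.
Below 15 min the best achievable stays under 229.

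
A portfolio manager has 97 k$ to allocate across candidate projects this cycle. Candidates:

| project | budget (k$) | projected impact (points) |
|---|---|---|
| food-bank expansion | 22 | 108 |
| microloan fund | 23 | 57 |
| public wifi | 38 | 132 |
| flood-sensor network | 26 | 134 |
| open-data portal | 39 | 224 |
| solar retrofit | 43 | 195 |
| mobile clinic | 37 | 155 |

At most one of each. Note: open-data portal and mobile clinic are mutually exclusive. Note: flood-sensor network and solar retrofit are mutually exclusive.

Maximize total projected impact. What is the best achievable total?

466

Density check — open-data portal 5.74, flood-sensor network 5.15, food-bank expansion 4.91, solar retrofit 4.53 are the best per k$.
Food-bank expansion + flood-sensor network + open-data portal uses 87 of the 97 k$ and totals 466.
Nothing else feasible within 97 k$ beats 466.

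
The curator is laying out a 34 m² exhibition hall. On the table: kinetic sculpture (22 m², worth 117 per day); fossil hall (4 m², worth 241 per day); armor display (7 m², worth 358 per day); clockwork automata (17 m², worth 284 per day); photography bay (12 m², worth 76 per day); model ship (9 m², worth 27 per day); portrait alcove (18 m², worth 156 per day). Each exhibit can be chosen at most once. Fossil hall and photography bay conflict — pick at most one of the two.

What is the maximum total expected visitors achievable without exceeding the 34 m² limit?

Best packing: fossil hall + armor display + clockwork automata — 28 m², 883 total.
Next best is fossil hall + armor display + portrait alcove at 755 (29 m²) — short by 128.

883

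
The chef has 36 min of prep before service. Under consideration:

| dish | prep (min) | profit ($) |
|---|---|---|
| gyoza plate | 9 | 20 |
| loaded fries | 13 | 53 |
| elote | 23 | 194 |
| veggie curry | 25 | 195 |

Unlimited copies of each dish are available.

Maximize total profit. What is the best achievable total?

247

Loaded fries + elote uses 36 of the 36 min and totals 247.
That's the maximum — no swap from here does better than 247.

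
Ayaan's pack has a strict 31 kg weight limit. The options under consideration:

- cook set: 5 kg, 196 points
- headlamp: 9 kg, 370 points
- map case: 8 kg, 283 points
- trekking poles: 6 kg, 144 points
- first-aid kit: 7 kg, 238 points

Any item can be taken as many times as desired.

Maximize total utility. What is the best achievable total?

A density-first pass picks 3×headlamp — 1110 at 27 kg.
Replace headlamp with cook set + map case: the trade gains 109 net, giving 1219 at 31 kg.

1219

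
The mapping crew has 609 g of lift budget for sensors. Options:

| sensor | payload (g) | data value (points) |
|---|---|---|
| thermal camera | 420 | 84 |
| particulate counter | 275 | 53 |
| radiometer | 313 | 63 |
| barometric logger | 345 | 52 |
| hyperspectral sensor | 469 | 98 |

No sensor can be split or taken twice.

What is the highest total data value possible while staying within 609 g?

116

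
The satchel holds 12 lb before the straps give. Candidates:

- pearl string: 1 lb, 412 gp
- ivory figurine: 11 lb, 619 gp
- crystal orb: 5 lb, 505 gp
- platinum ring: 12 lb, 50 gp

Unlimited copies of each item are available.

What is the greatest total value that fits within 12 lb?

4944

Ranking by ratio (value/lb): pearl string 412.00, crystal orb 101.00, ivory figurine 56.27.
Taking 12×pearl string: 12 lb used, 4944 in value.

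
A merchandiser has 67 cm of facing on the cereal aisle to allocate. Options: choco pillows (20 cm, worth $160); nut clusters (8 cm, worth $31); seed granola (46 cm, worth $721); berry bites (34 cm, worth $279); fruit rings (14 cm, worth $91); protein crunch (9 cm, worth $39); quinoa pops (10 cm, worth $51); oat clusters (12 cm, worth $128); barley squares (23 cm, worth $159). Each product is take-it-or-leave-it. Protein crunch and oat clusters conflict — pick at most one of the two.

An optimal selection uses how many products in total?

Optimal total is 881.
choco pillows + seed granola hits 881 at 66 cm.
Any selection reaching 881 contains exactly 2 products.

2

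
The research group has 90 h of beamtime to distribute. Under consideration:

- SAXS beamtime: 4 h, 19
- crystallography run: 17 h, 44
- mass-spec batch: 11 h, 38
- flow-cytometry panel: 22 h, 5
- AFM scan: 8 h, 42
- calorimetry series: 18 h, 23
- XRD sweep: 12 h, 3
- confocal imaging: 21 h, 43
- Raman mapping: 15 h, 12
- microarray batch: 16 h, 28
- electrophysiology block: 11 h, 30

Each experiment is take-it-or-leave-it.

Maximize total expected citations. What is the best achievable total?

244

SAXS beamtime + crystallography run + mass-spec batch + AFM scan + confocal imaging + microarray batch + electrophysiology block uses 88 of the 90 h and totals 244.
Next best is SAXS beamtime + crystallography run + mass-spec batch + AFM scan + calorimetry series + confocal imaging + electrophysiology block at 239 (90 h) — short by 5.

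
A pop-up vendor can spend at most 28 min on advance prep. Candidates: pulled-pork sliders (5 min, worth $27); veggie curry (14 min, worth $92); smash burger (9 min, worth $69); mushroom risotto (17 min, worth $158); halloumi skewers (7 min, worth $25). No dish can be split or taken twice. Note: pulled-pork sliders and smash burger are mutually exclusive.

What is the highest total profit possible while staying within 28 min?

Smash burger + mushroom risotto uses 26 of the 28 min and totals 227.
Runner-up pulled-pork sliders + mushroom risotto tops out at 185.

227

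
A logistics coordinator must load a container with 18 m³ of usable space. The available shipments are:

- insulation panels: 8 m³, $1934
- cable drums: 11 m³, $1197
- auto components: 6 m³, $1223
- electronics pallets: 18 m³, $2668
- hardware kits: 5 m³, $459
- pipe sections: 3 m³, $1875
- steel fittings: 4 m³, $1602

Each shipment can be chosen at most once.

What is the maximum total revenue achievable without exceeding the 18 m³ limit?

5411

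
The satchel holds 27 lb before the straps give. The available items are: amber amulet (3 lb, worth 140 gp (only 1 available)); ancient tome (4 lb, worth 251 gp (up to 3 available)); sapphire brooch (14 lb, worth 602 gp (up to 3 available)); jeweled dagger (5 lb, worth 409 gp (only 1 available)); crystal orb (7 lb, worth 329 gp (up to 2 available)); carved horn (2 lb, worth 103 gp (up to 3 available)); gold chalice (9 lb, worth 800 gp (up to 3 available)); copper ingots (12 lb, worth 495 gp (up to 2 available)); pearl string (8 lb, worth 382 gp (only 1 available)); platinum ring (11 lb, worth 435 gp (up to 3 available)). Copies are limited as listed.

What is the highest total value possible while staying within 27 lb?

2400

By value per lb: gold chalice 88.89, jeweled dagger 81.80, ancient tome 62.75 lead.
Best packing: 3×gold chalice — 27 lb, 2400 total.
Nothing else within 27 lb beats 2400.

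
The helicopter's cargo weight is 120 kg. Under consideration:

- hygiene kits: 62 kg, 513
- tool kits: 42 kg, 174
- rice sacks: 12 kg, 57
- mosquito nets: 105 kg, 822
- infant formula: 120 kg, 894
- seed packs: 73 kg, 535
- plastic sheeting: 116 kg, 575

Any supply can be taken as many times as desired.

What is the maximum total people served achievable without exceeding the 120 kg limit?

The ratio heuristic lands on hygiene kits + 4×rice sacks (741) but leaves 10 kg idle.
Dropping hygiene kits and 4×rice sacks frees 110 kg; slotting in infant formula (120 kg) lifts the total to 894 at 120 kg.

894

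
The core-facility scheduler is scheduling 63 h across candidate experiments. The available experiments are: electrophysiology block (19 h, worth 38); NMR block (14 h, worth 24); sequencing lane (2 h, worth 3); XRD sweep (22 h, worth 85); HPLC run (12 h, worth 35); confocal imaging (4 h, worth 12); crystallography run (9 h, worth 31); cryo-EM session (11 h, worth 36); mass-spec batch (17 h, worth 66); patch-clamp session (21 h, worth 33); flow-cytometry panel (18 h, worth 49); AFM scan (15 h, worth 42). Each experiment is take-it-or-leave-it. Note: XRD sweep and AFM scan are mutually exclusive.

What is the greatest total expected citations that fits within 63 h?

230

Ranking by ratio (expected citations/h): mass-spec batch 3.88, XRD sweep 3.86, crystallography run 3.44.
Best packing: XRD sweep + confocal imaging + crystallography run + cryo-EM session + mass-spec batch — 63 h, 230 total.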